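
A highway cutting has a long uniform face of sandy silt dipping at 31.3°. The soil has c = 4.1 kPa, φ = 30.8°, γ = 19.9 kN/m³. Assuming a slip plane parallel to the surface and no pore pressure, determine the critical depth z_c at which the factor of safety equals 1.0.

z_c = 23.73 m

Setting FS = 1.00 in FS = [c + γz cos²β tanφ] / [γz sinβ cosβ] and solving for z:
z = c / [γ cosβ (FS·sinβ − cosβ·tanφ)]
  = 4.1 / [19.9·cos31.3°·(1.00·sin31.3° − cos31.3°·tan30.8°)]
  = 4.1 / [19.9·0.8545·(1.00·0.5195 − 0.8545·0.5961)]
  = 4.1 / 0.1727 = 23.734 m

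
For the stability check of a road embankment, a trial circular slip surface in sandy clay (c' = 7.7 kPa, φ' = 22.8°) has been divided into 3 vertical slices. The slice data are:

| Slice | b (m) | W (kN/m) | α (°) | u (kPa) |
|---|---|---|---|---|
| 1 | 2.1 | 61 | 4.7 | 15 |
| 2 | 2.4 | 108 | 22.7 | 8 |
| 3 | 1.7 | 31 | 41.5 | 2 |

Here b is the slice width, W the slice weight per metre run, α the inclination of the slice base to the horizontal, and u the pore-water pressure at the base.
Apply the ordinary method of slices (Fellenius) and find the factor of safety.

FS = 1.59

Ordinary method of slices: FS = Σ[c'·Δl_i + (W_i cosα_i − u_i·Δl_i)·tanφ'] / Σ W_i sinα_i, with Δl_i = b_i / cosα_i.
Slice 1: Δl = 2.1/cos4.7° = 2.107 m; N'_1 = 61·cos4.7° − 15·2.107 = 29.2; c'Δl = 16.22; W sinα = 5.0
Slice 2: Δl = 2.4/cos22.7° = 2.602 m; N'_2 = 108·cos22.7° − 8·2.602 = 78.8; c'Δl = 20.03; W sinα = 41.7
Slice 3: Δl = 1.7/cos41.5° = 2.270 m; N'_3 = 31·cos41.5° − 2·2.270 = 18.7; c'Δl = 17.48; W sinα = 20.5
Σc'Δl = 53.7 kN/m; ΣN' = 126.7 kN/m; ΣW sinα = 67.2 kN/m
Resisting = 53.7 + 126.7·tan22.8° = 53.7 + 53.3 = 107.0 kN/m
FS = 107.0 / 67.2 = 1.592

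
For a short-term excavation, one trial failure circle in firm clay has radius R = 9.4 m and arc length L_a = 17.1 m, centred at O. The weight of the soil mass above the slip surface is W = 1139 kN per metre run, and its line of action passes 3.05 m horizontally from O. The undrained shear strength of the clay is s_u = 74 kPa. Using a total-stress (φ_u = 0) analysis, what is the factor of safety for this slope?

Taking moments about the centre O, the resisting moment is provided by the undrained shear strength acting along the arc:
M_R = s_u·L_a·R = 74·17.10·9.4 = 11894.8 kN·m/m
M_D = W·d = 1139·3.05 = 3473.9 kN·m/m
FS = M_R / M_D = 11894.8 / 3473.9 = 3.424

FS = 3.42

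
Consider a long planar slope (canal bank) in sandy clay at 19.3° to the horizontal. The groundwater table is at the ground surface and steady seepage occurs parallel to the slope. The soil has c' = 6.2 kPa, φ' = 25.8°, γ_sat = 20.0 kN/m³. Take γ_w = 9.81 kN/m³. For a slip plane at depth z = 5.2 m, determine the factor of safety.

With seepage parallel to the slope and the water table at the surface, the effective normal stress on the slip plane uses the buoyant unit weight γ' = γ_sat − γ_w while the driving shear stress uses γ_sat:
FS = [c' + γ' z cos²β tanφ'] / [γ_sat z sinβ cosβ]
γ' = 20.0 − 9.81 = 10.19 kN/m³
Numerator = 6.2 + 10.19·5.2·cos²19.3°·tan25.8° = 6.2 + 10.19·5.2·0.8908·0.4834 = 29.017 kPa
Denominator = 20.0·5.2·sin19.3°·cos19.3° = 20.0·5.2·0.3305·0.9438 = 32.442 kPa
FS = 29.017 / 32.442 = 0.894

FS = 0.89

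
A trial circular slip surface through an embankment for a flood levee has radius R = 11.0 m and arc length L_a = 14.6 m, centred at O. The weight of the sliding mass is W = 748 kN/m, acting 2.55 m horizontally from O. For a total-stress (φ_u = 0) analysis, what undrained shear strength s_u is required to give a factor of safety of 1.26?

FS = s_u·L_a·R / (W·d), so s_u = FS·W·d / (L_a·R).
s_u = 1.26·748·2.55 / (14.60·11.0) = 2403.3 / 160.60 = 14.96 kPa

s_u = 15.0 kPa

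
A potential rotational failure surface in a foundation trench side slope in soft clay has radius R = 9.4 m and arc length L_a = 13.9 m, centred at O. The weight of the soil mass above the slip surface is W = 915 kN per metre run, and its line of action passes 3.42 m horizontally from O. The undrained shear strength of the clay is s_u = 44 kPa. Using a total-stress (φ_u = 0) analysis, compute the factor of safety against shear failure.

FS = 1.84

Taking moments about the centre O, the resisting moment is provided by the undrained shear strength acting along the arc:
M_R = s_u·L_a·R = 44·13.90·9.4 = 5749.0 kN·m/m
M_D = W·d = 915·3.42 = 3129.3 kN·m/m
FS = M_R / M_D = 5749.0 / 3129.3 = 1.837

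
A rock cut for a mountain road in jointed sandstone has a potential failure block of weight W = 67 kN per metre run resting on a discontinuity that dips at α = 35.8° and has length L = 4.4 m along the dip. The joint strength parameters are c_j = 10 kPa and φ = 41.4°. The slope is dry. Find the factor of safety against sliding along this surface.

FS = 2.35

Resolving the block weight along and normal to the plane and applying the Mohr–Coulomb strength on the joint:
N' = W cosα = 67·cos35.8° = 54.3 kN/m
Driving force T = W sinα = 67·sin35.8° = 39.2 kN/m
Resisting force R = c_j·L + N'·tanφ = 10·4.4 + 54.3·tan41.4° = 44.0 + 47.9 = 91.9 kN/m
FS = R / T = 91.9 / 39.2 = 2.345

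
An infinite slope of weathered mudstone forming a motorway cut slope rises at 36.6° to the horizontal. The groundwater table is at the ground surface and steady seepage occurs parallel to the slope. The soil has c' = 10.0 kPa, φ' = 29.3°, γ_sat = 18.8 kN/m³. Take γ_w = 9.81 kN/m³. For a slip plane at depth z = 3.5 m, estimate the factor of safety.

With seepage parallel to the slope and the water table at the surface, the effective normal stress on the slip plane uses the buoyant unit weight γ' = γ_sat − γ_w while the driving shear stress uses γ_sat:
FS = [c' + γ' z cos²β tanφ'] / [γ_sat z sinβ cosβ]
γ' = 18.8 − 9.81 = 8.99 kN/m³
Numerator = 10.0 + 8.99·3.5·cos²36.6°·tan29.3° = 10.0 + 8.99·3.5·0.6445·0.5612 = 21.380 kPa
Denominator = 18.8·3.5·sin36.6°·cos36.6° = 18.8·3.5·0.5962·0.8028 = 31.496 kPa
FS = 21.380 / 31.496 = 0.679

FS = 0.68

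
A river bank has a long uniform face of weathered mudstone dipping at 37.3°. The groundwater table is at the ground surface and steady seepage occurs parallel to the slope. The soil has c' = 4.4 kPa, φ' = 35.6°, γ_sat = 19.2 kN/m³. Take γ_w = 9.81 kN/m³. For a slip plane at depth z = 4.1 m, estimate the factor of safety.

With seepage parallel to the slope and the water table at the surface, the effective normal stress on the slip plane uses the buoyant unit weight γ' = γ_sat − γ_w while the driving shear stress uses γ_sat:
FS = [c' + γ' z cos²β tanφ'] / [γ_sat z sinβ cosβ]
γ' = 19.2 − 9.81 = 9.39 kN/m³
Numerator = 4.4 + 9.39·4.1·cos²37.3°·tan35.6° = 4.4 + 9.39·4.1·0.6328·0.7159 = 21.841 kPa
Denominator = 19.2·4.1·sin37.3°·cos37.3° = 19.2·4.1·0.6060·0.7955 = 37.947 kPa
FS = 21.841 / 37.947 = 0.576

FS = 0.58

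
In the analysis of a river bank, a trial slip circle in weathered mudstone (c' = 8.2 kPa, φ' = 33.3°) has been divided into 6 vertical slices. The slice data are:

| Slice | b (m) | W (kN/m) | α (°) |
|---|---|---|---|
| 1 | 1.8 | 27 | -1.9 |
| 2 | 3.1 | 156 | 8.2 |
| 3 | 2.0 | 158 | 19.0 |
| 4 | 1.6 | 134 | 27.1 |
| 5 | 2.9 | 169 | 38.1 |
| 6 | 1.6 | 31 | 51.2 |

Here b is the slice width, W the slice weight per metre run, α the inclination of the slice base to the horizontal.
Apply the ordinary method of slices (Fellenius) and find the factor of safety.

FS = 1.98

Ordinary method of slices: FS = Σ[c'·Δl_i + (W_i cosα_i)·tanφ'] / Σ W_i sinα_i, with Δl_i = b_i / cosα_i.
Slice 1: Δl = 1.8/cos(-1.9°) = 1.801 m; N'_1 = 27·cos(-1.9°) = 27.0; c'Δl = 14.77; W sinα = -0.9
Slice 2: Δl = 3.1/cos8.2° = 3.132 m; N'_2 = 156·cos8.2° = 154.4; c'Δl = 25.68; W sinα = 22.3
Slice 3: Δl = 2.0/cos19.0° = 2.115 m; N'_3 = 158·cos19.0° = 149.4; c'Δl = 17.34; W sinα = 51.4
Slice 4: Δl = 1.6/cos27.1° = 1.797 m; N'_4 = 134·cos27.1° = 119.3; c'Δl = 14.74; W sinα = 61.0
Slice 5: Δl = 2.9/cos38.1° = 3.685 m; N'_5 = 169·cos38.1° = 133.0; c'Δl = 30.22; W sinα = 104.3
Slice 6: Δl = 1.6/cos51.2° = 2.553 m; N'_6 = 31·cos51.2° = 19.4; c'Δl = 20.94; W sinα = 24.2
Σc'Δl = 123.7 kN/m; ΣN' = 602.5 kN/m; ΣW sinα = 262.3 kN/m
Resisting = 123.7 + 602.5·tan33.3° = 123.7 + 395.8 = 519.5 kN/m
FS = 519.5 / 262.3 = 1.981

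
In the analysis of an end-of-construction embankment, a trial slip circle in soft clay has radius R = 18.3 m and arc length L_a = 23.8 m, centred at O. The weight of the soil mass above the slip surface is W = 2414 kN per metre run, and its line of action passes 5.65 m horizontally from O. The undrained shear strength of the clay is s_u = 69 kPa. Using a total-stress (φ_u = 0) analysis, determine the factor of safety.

FS = 2.20

Taking moments about the centre O, the resisting moment is provided by the undrained shear strength acting along the arc:
M_R = s_u·L_a·R = 69·23.80·18.3 = 30052.3 kN·m/m
M_D = W·d = 2414·5.65 = 13639.1 kN·m/m
FS = M_R / M_D = 30052.3 / 13639.1 = 2.203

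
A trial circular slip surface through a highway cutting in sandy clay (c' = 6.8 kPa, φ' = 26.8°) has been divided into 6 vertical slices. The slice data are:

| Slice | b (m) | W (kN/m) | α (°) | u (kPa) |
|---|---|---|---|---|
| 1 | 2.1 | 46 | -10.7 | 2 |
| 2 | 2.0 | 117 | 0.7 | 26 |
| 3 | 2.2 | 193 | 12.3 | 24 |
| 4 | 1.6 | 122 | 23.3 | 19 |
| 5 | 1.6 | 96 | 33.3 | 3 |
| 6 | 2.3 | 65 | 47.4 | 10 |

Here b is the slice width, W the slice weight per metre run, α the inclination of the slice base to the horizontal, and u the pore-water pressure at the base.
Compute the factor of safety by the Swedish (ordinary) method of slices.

FS = 1.62

Ordinary method of slices: FS = Σ[c'·Δl_i + (W_i cosα_i − u_i·Δl_i)·tanφ'] / Σ W_i sinα_i, with Δl_i = b_i / cosα_i.
Slice 1: Δl = 2.1/cos(-10.7°) = 2.137 m; N'_1 = 46·cos(-10.7°) − 2·2.137 = 40.9; c'Δl = 14.53; W sinα = -8.5
Slice 2: Δl = 2.0/cos0.7° = 2.000 m; N'_2 = 117·cos0.7° − 26·2.000 = 65.0; c'Δl = 13.60; W sinα = 1.4
Slice 3: Δl = 2.2/cos12.3° = 2.252 m; N'_3 = 193·cos12.3° − 24·2.252 = 134.5; c'Δl = 15.31; W sinα = 41.1
Slice 4: Δl = 1.6/cos23.3° = 1.742 m; N'_4 = 122·cos23.3° − 19·1.742 = 79.0; c'Δl = 11.85; W sinα = 48.3
Slice 5: Δl = 1.6/cos33.3° = 1.914 m; N'_5 = 96·cos33.3° − 3·1.914 = 74.5; c'Δl = 13.02; W sinα = 52.7
Slice 6: Δl = 2.3/cos47.4° = 3.398 m; N'_6 = 65·cos47.4° − 10·3.398 = 10.0; c'Δl = 23.11; W sinα = 47.8
Σc'Δl = 91.4 kN/m; ΣN' = 403.9 kN/m; ΣW sinα = 182.8 kN/m
Resisting = 91.4 + 403.9·tan26.8° = 91.4 + 204.0 = 295.4 kN/m
FS = 295.4 / 182.8 = 1.616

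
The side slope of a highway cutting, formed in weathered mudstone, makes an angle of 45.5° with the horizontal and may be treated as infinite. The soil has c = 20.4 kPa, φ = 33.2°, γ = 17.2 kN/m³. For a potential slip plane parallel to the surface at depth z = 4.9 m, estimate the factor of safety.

For an infinite slope with a slip plane parallel to the surface (no pore pressure): FS = [c + γz cos²β tanφ] / [γz sinβ cosβ].
γz = 17.2·4.9 = 84.28 kN/m²
Numerator = 20.4 + 84.28·cos²45.5°·tan33.2° = 20.4 + 84.28·0.4913·0.6544 = 47.494 kPa
Denominator = 84.28·sin45.5°·cos45.5° = 84.28·0.7133·0.7009 = 42.134 kPa
FS = 47.494 / 42.134 = 1.127

FS = 1.13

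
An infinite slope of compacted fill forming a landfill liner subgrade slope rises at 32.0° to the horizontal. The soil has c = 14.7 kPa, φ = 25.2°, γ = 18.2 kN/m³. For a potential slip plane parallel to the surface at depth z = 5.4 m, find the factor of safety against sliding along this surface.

FS = 1.09

For an infinite slope with a slip plane parallel to the surface (no pore pressure): FS = [c + γz cos²β tanφ] / [γz sinβ cosβ].
γz = 18.2·5.4 = 98.28 kN/m²
Numerator = 14.7 + 98.28·cos²32.0°·tan25.2° = 14.7 + 98.28·0.7192·0.4706 = 47.960 kPa
Denominator = 98.28·sin32.0°·cos32.0° = 98.28·0.5299·0.8480 = 44.167 kPa
FS = 47.960 / 44.167 = 1.086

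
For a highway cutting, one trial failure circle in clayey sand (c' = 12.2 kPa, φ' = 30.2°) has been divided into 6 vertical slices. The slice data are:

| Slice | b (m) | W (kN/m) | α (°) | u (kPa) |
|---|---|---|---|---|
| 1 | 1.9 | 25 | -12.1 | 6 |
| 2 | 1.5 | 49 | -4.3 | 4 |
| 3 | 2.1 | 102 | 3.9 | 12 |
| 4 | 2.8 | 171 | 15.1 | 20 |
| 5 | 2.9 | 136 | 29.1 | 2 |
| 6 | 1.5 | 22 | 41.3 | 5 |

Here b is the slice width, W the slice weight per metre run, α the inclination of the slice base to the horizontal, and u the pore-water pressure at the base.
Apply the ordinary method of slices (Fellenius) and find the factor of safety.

FS = 3.05

Ordinary method of slices: FS = Σ[c'·Δl_i + (W_i cosα_i − u_i·Δl_i)·tanφ'] / Σ W_i sinα_i, with Δl_i = b_i / cosα_i.
Slice 1: Δl = 1.9/cos(-12.1°) = 1.943 m; N'_1 = 25·cos(-12.1°) − 6·1.943 = 12.8; c'Δl = 23.71; W sinα = -5.2
Slice 2: Δl = 1.5/cos(-4.3°) = 1.504 m; N'_2 = 49·cos(-4.3°) − 4·1.504 = 42.8; c'Δl = 18.35; W sinα = -3.7
Slice 3: Δl = 2.1/cos3.9° = 2.105 m; N'_3 = 102·cos3.9° − 12·2.105 = 76.5; c'Δl = 25.68; W sinα = 6.9
Slice 4: Δl = 2.8/cos15.1° = 2.900 m; N'_4 = 171·cos15.1° − 20·2.900 = 107.1; c'Δl = 35.38; W sinα = 44.5
Slice 5: Δl = 2.9/cos29.1° = 3.319 m; N'_5 = 136·cos29.1° − 2·3.319 = 112.2; c'Δl = 40.49; W sinα = 66.1
Slice 6: Δl = 1.5/cos41.3° = 1.997 m; N'_6 = 22·cos41.3° − 5·1.997 = 6.5; c'Δl = 24.36; W sinα = 14.5
Σc'Δl = 168.0 kN/m; ΣN' = 358.0 kN/m; ΣW sinα = 123.2 kN/m
Resisting = 168.0 + 358.0·tan30.2° = 168.0 + 208.3 = 376.3 kN/m
FS = 376.3 / 123.2 = 3.054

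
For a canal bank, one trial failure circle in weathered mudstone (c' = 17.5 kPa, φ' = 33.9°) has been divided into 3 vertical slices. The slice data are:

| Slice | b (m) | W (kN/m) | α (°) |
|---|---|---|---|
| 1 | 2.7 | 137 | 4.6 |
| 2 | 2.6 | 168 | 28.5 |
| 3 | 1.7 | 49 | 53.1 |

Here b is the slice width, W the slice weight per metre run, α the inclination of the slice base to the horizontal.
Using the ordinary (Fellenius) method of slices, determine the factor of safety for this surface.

Ordinary method of slices: FS = Σ[c'·Δl_i + (W_i cosα_i)·tanφ'] / Σ W_i sinα_i, with Δl_i = b_i / cosα_i.
Slice 1: Δl = 2.7/cos4.6° = 2.709 m; N'_1 = 137·cos4.6° = 136.6; c'Δl = 47.40; W sinα = 11.0
Slice 2: Δl = 2.6/cos28.5° = 2.959 m; N'_2 = 168·cos28.5° = 147.6; c'Δl = 51.77; W sinα = 80.2
Slice 3: Δl = 1.7/cos53.1° = 2.831 m; N'_3 = 49·cos53.1° = 29.4; c'Δl = 49.55; W sinα = 39.2
Σc'Δl = 148.7 kN/m; ΣN' = 313.6 kN/m; ΣW sinα = 130.3 kN/m
Resisting = 148.7 + 313.6·tan33.9° = 148.7 + 210.7 = 359.5 kN/m
FS = 359.5 / 130.3 = 2.758

FS = 2.76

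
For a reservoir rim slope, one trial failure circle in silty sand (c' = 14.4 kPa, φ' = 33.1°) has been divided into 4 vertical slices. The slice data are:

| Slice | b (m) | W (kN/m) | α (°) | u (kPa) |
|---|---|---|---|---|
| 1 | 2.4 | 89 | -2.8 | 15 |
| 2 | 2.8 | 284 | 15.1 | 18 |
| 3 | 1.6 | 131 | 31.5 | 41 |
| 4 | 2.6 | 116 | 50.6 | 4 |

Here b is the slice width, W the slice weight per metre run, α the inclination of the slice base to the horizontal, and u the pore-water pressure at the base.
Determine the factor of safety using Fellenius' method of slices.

Ordinary method of slices: FS = Σ[c'·Δl_i + (W_i cosα_i − u_i·Δl_i)·tanφ'] / Σ W_i sinα_i, with Δl_i = b_i / cosα_i.
Slice 1: Δl = 2.4/cos(-2.8°) = 2.403 m; N'_1 = 89·cos(-2.8°) − 15·2.403 = 52.9; c'Δl = 34.60; W sinα = -4.3
Slice 2: Δl = 2.8/cos15.1° = 2.900 m; N'_2 = 284·cos15.1° − 18·2.900 = 222.0; c'Δl = 41.76; W sinα = 74.0
Slice 3: Δl = 1.6/cos31.5° = 1.877 m; N'_3 = 131·cos31.5° − 41·1.877 = 34.8; c'Δl = 27.02; W sinα = 68.4
Slice 4: Δl = 2.6/cos50.6° = 4.096 m; N'_4 = 116·cos50.6° − 4·4.096 = 57.2; c'Δl = 58.99; W sinα = 89.6
Σc'Δl = 162.4 kN/m; ΣN' = 366.8 kN/m; ΣW sinα = 227.7 kN/m
Resisting = 162.4 + 366.8·tan33.1° = 162.4 + 239.1 = 401.5 kN/m
FS = 401.5 / 227.7 = 1.763

FS = 1.76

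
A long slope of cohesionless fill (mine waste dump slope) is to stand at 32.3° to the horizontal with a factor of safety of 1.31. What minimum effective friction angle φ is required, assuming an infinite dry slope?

FS = tanφ/tanβ ⇒ tanφ = FS · tanβ = 1.31 · tan32.3° = 0.8281
φ = arctan(0.8281) = 39.63°

φ = 39.6°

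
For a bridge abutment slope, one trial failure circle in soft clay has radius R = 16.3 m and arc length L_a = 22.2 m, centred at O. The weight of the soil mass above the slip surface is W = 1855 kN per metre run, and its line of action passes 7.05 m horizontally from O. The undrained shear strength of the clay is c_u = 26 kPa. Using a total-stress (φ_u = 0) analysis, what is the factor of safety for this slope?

Taking moments about the centre O, the resisting moment is provided by the undrained shear strength acting along the arc:
M_R = c_u·L_a·R = 26·22.20·16.3 = 9408.4 kN·m/m
M_D = W·d = 1855·7.05 = 13077.8 kN·m/m
FS = M_R / M_D = 9408.4 / 13077.8 = 0.719

FS = 0.72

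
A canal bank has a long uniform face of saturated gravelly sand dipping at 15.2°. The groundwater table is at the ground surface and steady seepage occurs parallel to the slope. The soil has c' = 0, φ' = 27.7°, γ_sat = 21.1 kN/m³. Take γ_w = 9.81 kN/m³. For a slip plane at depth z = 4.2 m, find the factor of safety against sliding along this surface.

FS = 1.03

With seepage parallel to the slope and the water table at the surface, the effective normal stress on the slip plane uses the buoyant unit weight γ' = γ_sat − γ_w while the driving shear stress uses γ_sat:
FS = [c' + γ' z cos²β tanφ'] / [γ_sat z sinβ cosβ]
(For c' = 0 this reduces to FS = (γ'/γ_sat)·tanφ'/tanβ.)
γ' = 21.1 − 9.81 = 11.29 kN/m³
Numerator = 0.0 + 11.29·4.2·cos²15.2°·tan27.7° = 0.0 + 11.29·4.2·0.9313·0.5250 = 23.184 kPa
Denominator = 21.1·4.2·sin15.2°·cos15.2° = 21.1·4.2·0.2622·0.9650 = 22.422 kPa
FS = 23.184 / 22.422 = 1.034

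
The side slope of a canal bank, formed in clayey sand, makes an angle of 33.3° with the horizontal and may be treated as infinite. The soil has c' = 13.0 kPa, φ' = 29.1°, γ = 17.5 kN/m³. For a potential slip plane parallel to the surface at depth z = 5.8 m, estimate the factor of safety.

For an infinite slope with a slip plane parallel to the surface (no pore pressure): FS = [c' + γz cos²β tanφ'] / [γz sinβ cosβ].
γz = 17.5·5.8 = 101.50 kN/m²
Numerator = 13.0 + 101.50·cos²33.3°·tan29.1° = 13.0 + 101.50·0.6986·0.5566 = 52.465 kPa
Denominator = 101.50·sin33.3°·cos33.3° = 101.50·0.5490·0.8358 = 46.576 kPa
FS = 52.465 / 46.576 = 1.126

FS = 1.13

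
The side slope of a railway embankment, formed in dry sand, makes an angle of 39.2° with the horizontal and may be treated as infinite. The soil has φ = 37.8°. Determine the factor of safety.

For a dry cohesionless infinite slope the factor of safety is FS = tanφ / tanβ.
FS = tan37.8° / tan39.2° = 0.7757 / 0.8156 = 0.951

FS = 0.95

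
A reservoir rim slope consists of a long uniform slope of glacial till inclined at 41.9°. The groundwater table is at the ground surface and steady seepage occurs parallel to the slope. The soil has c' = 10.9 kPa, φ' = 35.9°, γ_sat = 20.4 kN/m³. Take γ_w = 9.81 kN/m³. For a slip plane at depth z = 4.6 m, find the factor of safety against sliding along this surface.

FS = 0.65

With seepage parallel to the slope and the water table at the surface, the effective normal stress on the slip plane uses the buoyant unit weight γ' = γ_sat − γ_w while the driving shear stress uses γ_sat:
FS = [c' + γ' z cos²β tanφ'] / [γ_sat z sinβ cosβ]
γ' = 20.4 − 9.81 = 10.59 kN/m³
Numerator = 10.9 + 10.59·4.6·cos²41.9°·tan35.9° = 10.9 + 10.59·4.6·0.5540·0.7239 = 30.436 kPa
Denominator = 20.4·4.6·sin41.9°·cos41.9° = 20.4·4.6·0.6678·0.7443 = 46.646 kPa
FS = 30.436 / 46.646 = 0.652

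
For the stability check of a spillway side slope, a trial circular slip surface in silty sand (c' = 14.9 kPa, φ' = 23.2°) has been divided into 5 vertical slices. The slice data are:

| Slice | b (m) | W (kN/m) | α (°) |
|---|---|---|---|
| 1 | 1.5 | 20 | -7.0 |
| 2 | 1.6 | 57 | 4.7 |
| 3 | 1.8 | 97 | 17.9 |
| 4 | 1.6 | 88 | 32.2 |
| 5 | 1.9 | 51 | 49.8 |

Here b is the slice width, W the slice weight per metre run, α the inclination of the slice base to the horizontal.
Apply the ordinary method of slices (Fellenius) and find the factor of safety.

Ordinary method of slices: FS = Σ[c'·Δl_i + (W_i cosα_i)·tanφ'] / Σ W_i sinα_i, with Δl_i = b_i / cosα_i.
Slice 1: Δl = 1.5/cos(-7.0°) = 1.511 m; N'_1 = 20·cos(-7.0°) = 19.9; c'Δl = 22.52; W sinα = -2.4
Slice 2: Δl = 1.6/cos4.7° = 1.605 m; N'_2 = 57·cos4.7° = 56.8; c'Δl = 23.92; W sinα = 4.7
Slice 3: Δl = 1.8/cos17.9° = 1.892 m; N'_3 = 97·cos17.9° = 92.3; c'Δl = 28.18; W sinα = 29.8
Slice 4: Δl = 1.6/cos32.2° = 1.891 m; N'_4 = 88·cos32.2° = 74.5; c'Δl = 28.17; W sinα = 46.9
Slice 5: Δl = 1.9/cos49.8° = 2.944 m; N'_5 = 51·cos49.8° = 32.9; c'Δl = 43.86; W sinα = 39.0
Σc'Δl = 146.7 kN/m; ΣN' = 276.3 kN/m; ΣW sinα = 117.9 kN/m
Resisting = 146.7 + 276.3·tan23.2° = 146.7 + 118.4 = 265.1 kN/m
FS = 265.1 / 117.9 = 2.249

FS = 2.25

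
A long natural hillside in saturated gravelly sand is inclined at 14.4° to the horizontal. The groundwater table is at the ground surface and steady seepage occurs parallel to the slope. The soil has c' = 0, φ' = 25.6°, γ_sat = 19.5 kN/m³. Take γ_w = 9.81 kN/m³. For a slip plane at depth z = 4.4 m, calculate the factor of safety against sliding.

FS = 0.93

With seepage parallel to the slope and the water table at the surface, the effective normal stress on the slip plane uses the buoyant unit weight γ' = γ_sat − γ_w while the driving shear stress uses γ_sat:
FS = [c' + γ' z cos²β tanφ'] / [γ_sat z sinβ cosβ]
(For c' = 0 this reduces to FS = (γ'/γ_sat)·tanφ'/tanβ.)
γ' = 19.5 − 9.81 = 9.69 kN/m³
Numerator = 0.0 + 9.69·4.4·cos²14.4°·tan25.6° = 0.0 + 9.69·4.4·0.9382·0.4791 = 19.164 kPa
Denominator = 19.5·4.4·sin14.4°·cos14.4° = 19.5·4.4·0.2487·0.9686 = 20.667 kPa
FS = 19.164 / 20.667 = 0.927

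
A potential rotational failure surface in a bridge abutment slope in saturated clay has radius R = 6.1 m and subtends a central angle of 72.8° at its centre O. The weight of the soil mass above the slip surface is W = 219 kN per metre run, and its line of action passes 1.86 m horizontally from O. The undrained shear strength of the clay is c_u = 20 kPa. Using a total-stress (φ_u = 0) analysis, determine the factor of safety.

Taking moments about the centre O, the resisting moment is provided by the undrained shear strength acting along the arc:
Arc length L_a = R·θ = 6.1·(72.8°·π/180) = 6.1·1.2706 = 7.75 m
M_R = c_u·L_a·R = 20·7.75·6.1 = 945.6 kN·m/m
M_D = W·d = 219·1.86 = 407.3 kN·m/m
FS = M_R / M_D = 945.6 / 407.3 = 2.321

FS = 2.32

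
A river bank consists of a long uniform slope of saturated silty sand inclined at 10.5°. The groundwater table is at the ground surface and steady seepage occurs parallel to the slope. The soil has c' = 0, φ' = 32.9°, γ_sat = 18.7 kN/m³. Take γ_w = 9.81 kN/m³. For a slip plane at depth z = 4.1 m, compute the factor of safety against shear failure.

FS = 1.66

With seepage parallel to the slope and the water table at the surface, the effective normal stress on the slip plane uses the buoyant unit weight γ' = γ_sat − γ_w while the driving shear stress uses γ_sat:
FS = [c' + γ' z cos²β tanφ'] / [γ_sat z sinβ cosβ]
(For c' = 0 this reduces to FS = (γ'/γ_sat)·tanφ'/tanβ.)
γ' = 18.7 − 9.81 = 8.89 kN/m³
Numerator = 0.0 + 8.89·4.1·cos²10.5°·tan32.9° = 0.0 + 8.89·4.1·0.9668·0.6469 = 22.797 kPa
Denominator = 18.7·4.1·sin10.5°·cos10.5° = 18.7·4.1·0.1822·0.9833 = 13.738 kPa
FS = 22.797 / 13.738 = 1.659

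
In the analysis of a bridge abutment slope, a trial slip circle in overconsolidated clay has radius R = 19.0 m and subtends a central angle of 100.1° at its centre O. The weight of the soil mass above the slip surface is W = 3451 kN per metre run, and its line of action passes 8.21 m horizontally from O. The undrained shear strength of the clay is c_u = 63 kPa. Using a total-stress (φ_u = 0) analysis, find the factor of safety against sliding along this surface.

FS = 1.40

Taking moments about the centre O, the resisting moment is provided by the undrained shear strength acting along the arc:
Arc length L_a = R·θ = 19.0·(100.1°·π/180) = 19.0·1.7471 = 33.19 m
M_R = c_u·L_a·R = 63·33.19·19.0 = 39733.7 kN·m/m
M_D = W·d = 3451·8.21 = 28332.7 kN·m/m
FS = M_R / M_D = 39733.7 / 28332.7 = 1.402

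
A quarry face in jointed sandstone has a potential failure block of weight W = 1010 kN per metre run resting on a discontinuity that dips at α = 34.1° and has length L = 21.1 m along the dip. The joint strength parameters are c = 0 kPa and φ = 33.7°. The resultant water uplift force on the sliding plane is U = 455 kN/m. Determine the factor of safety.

Resolving the block weight along and normal to the plane and applying the Mohr–Coulomb strength on the joint:
N' = W cosα − U = 1010·cos34.1° − 455 = 381.3 kN/m
Driving force T = W sinα = 1010·sin34.1° = 566.2 kN/m
Resisting force R = c·L + N'·tanφ = 0·21.1 + 381.3·tan33.7° = 0.0 + 254.3 = 254.3 kN/m
FS = R / T = 254.3 / 566.2 = 0.449

FS = 0.45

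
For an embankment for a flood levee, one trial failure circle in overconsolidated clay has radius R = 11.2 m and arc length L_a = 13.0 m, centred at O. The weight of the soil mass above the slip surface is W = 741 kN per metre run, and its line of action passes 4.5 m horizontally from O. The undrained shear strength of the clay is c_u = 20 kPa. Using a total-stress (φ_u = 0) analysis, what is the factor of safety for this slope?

Taking moments about the centre O, the resisting moment is provided by the undrained shear strength acting along the arc:
M_R = c_u·L_a·R = 20·13.00·11.2 = 2912.0 kN·m/m
M_D = W·d = 741·4.5 = 3334.5 kN·m/m
FS = M_R / M_D = 2912.0 / 3334.5 = 0.873

FS = 0.87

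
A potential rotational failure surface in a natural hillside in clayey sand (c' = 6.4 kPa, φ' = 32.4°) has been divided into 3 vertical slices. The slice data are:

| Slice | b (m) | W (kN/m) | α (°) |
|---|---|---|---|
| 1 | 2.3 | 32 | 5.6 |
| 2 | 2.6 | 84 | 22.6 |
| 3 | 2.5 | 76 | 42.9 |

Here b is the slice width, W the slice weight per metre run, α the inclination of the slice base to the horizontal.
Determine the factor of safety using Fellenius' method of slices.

FS = 1.83

Ordinary method of slices: FS = Σ[c'·Δl_i + (W_i cosα_i)·tanφ'] / Σ W_i sinα_i, with Δl_i = b_i / cosα_i.
Slice 1: Δl = 2.3/cos5.6° = 2.311 m; N'_1 = 32·cos5.6° = 31.8; c'Δl = 14.79; W sinα = 3.1
Slice 2: Δl = 2.6/cos22.6° = 2.816 m; N'_2 = 84·cos22.6° = 77.5; c'Δl = 18.02; W sinα = 32.3
Slice 3: Δl = 2.5/cos42.9° = 3.413 m; N'_3 = 76·cos42.9° = 55.7; c'Δl = 21.84; W sinα = 51.7
Σc'Δl = 54.7 kN/m; ΣN' = 165.1 kN/m; ΣW sinα = 87.1 kN/m
Resisting = 54.7 + 165.1·tan32.4° = 54.7 + 104.8 = 159.4 kN/m
FS = 159.4 / 87.1 = 1.829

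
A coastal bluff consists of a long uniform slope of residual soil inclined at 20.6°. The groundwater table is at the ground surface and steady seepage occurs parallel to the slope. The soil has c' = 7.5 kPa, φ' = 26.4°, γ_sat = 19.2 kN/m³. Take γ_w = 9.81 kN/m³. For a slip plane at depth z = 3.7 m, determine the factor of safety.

FS = 0.97

With seepage parallel to the slope and the water table at the surface, the effective normal stress on the slip plane uses the buoyant unit weight γ' = γ_sat − γ_w while the driving shear stress uses γ_sat:
FS = [c' + γ' z cos²β tanφ'] / [γ_sat z sinβ cosβ]
γ' = 19.2 − 9.81 = 9.39 kN/m³
Numerator = 7.5 + 9.39·3.7·cos²20.6°·tan26.4° = 7.5 + 9.39·3.7·0.8762·0.4964 = 22.612 kPa
Denominator = 19.2·3.7·sin20.6°·cos20.6° = 19.2·3.7·0.3518·0.9361 = 23.397 kPa
FS = 22.612 / 23.397 = 0.966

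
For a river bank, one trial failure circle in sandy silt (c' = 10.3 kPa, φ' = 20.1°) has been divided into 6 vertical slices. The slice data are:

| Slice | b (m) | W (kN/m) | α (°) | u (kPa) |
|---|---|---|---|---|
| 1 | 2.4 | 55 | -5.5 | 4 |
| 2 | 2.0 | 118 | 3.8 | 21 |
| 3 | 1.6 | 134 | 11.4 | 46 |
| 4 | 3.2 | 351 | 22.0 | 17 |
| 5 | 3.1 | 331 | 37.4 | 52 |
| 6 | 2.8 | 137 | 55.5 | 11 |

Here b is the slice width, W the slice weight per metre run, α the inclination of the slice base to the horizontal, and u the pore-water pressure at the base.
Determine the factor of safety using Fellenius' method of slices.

Ordinary method of slices: FS = Σ[c'·Δl_i + (W_i cosα_i − u_i·Δl_i)·tanφ'] / Σ W_i sinα_i, with Δl_i = b_i / cosα_i.
Slice 1: Δl = 2.4/cos(-5.5°) = 2.411 m; N'_1 = 55·cos(-5.5°) − 4·2.411 = 45.1; c'Δl = 24.83; W sinα = -5.3
Slice 2: Δl = 2.0/cos3.8° = 2.004 m; N'_2 = 118·cos3.8° − 21·2.004 = 75.6; c'Δl = 20.65; W sinα = 7.8
Slice 3: Δl = 1.6/cos11.4° = 1.632 m; N'_3 = 134·cos11.4° − 46·1.632 = 56.3; c'Δl = 16.81; W sinα = 26.5
Slice 4: Δl = 3.2/cos22.0° = 3.451 m; N'_4 = 351·cos22.0° − 17·3.451 = 266.8; c'Δl = 35.55; W sinα = 131.5
Slice 5: Δl = 3.1/cos37.4° = 3.902 m; N'_5 = 331·cos37.4° − 52·3.902 = 60.0; c'Δl = 40.19; W sinα = 201.0
Slice 6: Δl = 2.8/cos55.5° = 4.943 m; N'_6 = 137·cos55.5° − 11·4.943 = 23.2; c'Δl = 50.92; W sinα = 112.9
Σc'Δl = 189.0 kN/m; ΣN' = 527.0 kN/m; ΣW sinα = 474.5 kN/m
Resisting = 189.0 + 527.0·tan20.1° = 189.0 + 192.9 = 381.8 kN/m
FS = 381.8 / 474.5 = 0.805

FS = 0.80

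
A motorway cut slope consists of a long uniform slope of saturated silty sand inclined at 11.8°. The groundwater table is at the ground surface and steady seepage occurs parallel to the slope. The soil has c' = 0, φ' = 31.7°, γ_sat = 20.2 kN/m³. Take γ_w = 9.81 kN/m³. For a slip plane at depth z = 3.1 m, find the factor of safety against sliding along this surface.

FS = 1.52

With seepage parallel to the slope and the water table at the surface, the effective normal stress on the slip plane uses the buoyant unit weight γ' = γ_sat − γ_w while the driving shear stress uses γ_sat:
FS = [c' + γ' z cos²β tanφ'] / [γ_sat z sinβ cosβ]
(For c' = 0 this reduces to FS = (γ'/γ_sat)·tanφ'/tanβ.)
γ' = 20.2 − 9.81 = 10.39 kN/m³
Numerator = 0.0 + 10.39·3.1·cos²11.8°·tan31.7° = 0.0 + 10.39·3.1·0.9582·0.6176 = 19.061 kPa
Denominator = 20.2·3.1·sin11.8°·cos11.8° = 20.2·3.1·0.2045·0.9789 = 12.535 kPa
FS = 19.061 / 12.535 = 1.521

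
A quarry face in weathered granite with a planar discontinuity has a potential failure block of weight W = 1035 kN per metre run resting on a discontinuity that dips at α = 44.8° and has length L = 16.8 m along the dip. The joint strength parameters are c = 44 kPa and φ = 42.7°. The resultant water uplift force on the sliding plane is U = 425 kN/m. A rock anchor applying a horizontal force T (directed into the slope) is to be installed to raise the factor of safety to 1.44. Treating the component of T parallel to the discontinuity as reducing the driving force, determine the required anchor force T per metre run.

Resolving forces along and normal to the sliding plane, with the horizontal anchor force T adding T·sinα to the effective normal force and T·cosα acting up the plane against the driving force:
FS = [cL + (W cosα − U + T sinα) tanφ] / [W sinα − T cosα]
Without the anchor: N' = 309.4 kN/m, driving T_d = 729.3 kN/m, resisting R = 44·16.8 + 309.4·tan42.7° = 1024.7 kN/m, FS = 1.41.
Setting FS = 1.44 and solving for T:
1.44·(729.3 − T cos44.8°) = 1024.7 + T sin44.8°·tan42.7°
T·(sin44.8°·tan42.7° + 1.44·cos44.8°) = 1.44·729.3 − 1024.7
T·(0.7046·0.9228 + 1.44·0.7096) = 1050.2 − 1024.7 = 25.5
T·1.6720 = 25.5
T = 15.2 kN/m

T = 15 kN/m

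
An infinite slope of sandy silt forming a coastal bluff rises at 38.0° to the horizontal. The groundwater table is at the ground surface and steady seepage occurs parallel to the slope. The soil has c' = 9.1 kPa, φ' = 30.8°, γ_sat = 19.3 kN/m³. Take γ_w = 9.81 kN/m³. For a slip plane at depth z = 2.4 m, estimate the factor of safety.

FS = 0.78

With seepage parallel to the slope and the water table at the surface, the effective normal stress on the slip plane uses the buoyant unit weight γ' = γ_sat − γ_w while the driving shear stress uses γ_sat:
FS = [c' + γ' z cos²β tanφ'] / [γ_sat z sinβ cosβ]
γ' = 19.3 − 9.81 = 9.49 kN/m³
Numerator = 9.1 + 9.49·2.4·cos²38.0°·tan30.8° = 9.1 + 9.49·2.4·0.6210·0.5961 = 17.531 kPa
Denominator = 19.3·2.4·sin38.0°·cos38.0° = 19.3·2.4·0.6157·0.7880 = 22.472 kPa
FS = 17.531 / 22.472 = 0.780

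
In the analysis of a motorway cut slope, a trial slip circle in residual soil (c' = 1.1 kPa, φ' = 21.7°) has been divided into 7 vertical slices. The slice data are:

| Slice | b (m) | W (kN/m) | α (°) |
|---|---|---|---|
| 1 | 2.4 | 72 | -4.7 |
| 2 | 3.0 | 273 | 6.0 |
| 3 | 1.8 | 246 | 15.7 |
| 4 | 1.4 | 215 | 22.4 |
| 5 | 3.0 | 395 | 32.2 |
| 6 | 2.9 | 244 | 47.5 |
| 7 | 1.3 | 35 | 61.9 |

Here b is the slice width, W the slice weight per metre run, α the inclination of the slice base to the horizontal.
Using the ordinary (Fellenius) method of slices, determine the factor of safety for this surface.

FS = 0.91

Ordinary method of slices: FS = Σ[c'·Δl_i + (W_i cosα_i)·tanφ'] / Σ W_i sinα_i, with Δl_i = b_i / cosα_i.
Slice 1: Δl = 2.4/cos(-4.7°) = 2.408 m; N'_1 = 72·cos(-4.7°) = 71.8; c'Δl = 2.65; W sinα = -5.9
Slice 2: Δl = 3.0/cos6.0° = 3.017 m; N'_2 = 273·cos6.0° = 271.5; c'Δl = 3.32; W sinα = 28.5
Slice 3: Δl = 1.8/cos15.7° = 1.870 m; N'_3 = 246·cos15.7° = 236.8; c'Δl = 2.06; W sinα = 66.6
Slice 4: Δl = 1.4/cos22.4° = 1.514 m; N'_4 = 215·cos22.4° = 198.8; c'Δl = 1.67; W sinα = 81.9
Slice 5: Δl = 3.0/cos32.2° = 3.545 m; N'_5 = 395·cos32.2° = 334.2; c'Δl = 3.90; W sinα = 210.5
Slice 6: Δl = 2.9/cos47.5° = 4.293 m; N'_6 = 244·cos47.5° = 164.8; c'Δl = 4.72; W sinα = 179.9
Slice 7: Δl = 1.3/cos61.9° = 2.760 m; N'_7 = 35·cos61.9° = 16.5; c'Δl = 3.04; W sinα = 30.9
Σc'Δl = 21.3 kN/m; ΣN' = 1294.4 kN/m; ΣW sinα = 592.4 kN/m
Resisting = 21.3 + 1294.4·tan21.7° = 21.3 + 515.1 = 536.5 kN/m
FS = 536.5 / 592.4 = 0.906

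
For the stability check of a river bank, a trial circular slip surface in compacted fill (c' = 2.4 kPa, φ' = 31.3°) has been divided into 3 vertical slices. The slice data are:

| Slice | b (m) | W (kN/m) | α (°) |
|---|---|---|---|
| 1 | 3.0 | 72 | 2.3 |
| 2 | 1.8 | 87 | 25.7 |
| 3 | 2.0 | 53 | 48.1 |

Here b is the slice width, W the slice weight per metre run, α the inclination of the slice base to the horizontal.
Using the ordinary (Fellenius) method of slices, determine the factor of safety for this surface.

FS = 1.65

Ordinary method of slices: FS = Σ[c'·Δl_i + (W_i cosα_i)·tanφ'] / Σ W_i sinα_i, with Δl_i = b_i / cosα_i.
Slice 1: Δl = 3.0/cos2.3° = 3.002 m; N'_1 = 72·cos2.3° = 71.9; c'Δl = 7.21; W sinα = 2.9
Slice 2: Δl = 1.8/cos25.7° = 1.998 m; N'_2 = 87·cos25.7° = 78.4; c'Δl = 4.79; W sinα = 37.7
Slice 3: Δl = 2.0/cos48.1° = 2.995 m; N'_3 = 53·cos48.1° = 35.4; c'Δl = 7.19; W sinα = 39.4
Σc'Δl = 19.2 kN/m; ΣN' = 185.7 kN/m; ΣW sinα = 80.1 kN/m
Resisting = 19.2 + 185.7·tan31.3° = 19.2 + 112.9 = 132.1 kN/m
FS = 132.1 / 80.1 = 1.650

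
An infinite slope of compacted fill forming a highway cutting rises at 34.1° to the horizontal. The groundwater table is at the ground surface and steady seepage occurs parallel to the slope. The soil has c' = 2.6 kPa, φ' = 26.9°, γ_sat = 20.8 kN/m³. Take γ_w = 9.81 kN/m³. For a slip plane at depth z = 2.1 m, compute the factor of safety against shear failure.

With seepage parallel to the slope and the water table at the surface, the effective normal stress on the slip plane uses the buoyant unit weight γ' = γ_sat − γ_w while the driving shear stress uses γ_sat:
FS = [c' + γ' z cos²β tanφ'] / [γ_sat z sinβ cosβ]
γ' = 20.8 − 9.81 = 10.99 kN/m³
Numerator = 2.6 + 10.99·2.1·cos²34.1°·tan26.9° = 2.6 + 10.99·2.1·0.6857·0.5073 = 10.628 kPa
Denominator = 20.8·2.1·sin34.1°·cos34.1° = 20.8·2.1·0.5606·0.8281 = 20.278 kPa
FS = 10.628 / 20.278 = 0.524

FS = 0.52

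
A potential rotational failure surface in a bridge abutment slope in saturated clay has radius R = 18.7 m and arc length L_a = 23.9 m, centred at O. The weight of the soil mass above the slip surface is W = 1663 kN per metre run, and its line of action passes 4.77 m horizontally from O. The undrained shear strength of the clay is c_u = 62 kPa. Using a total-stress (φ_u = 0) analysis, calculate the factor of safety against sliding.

FS = 3.49

Taking moments about the centre O, the resisting moment is provided by the undrained shear strength acting along the arc:
M_R = c_u·L_a·R = 62·23.90·18.7 = 27709.7 kN·m/m
M_D = W·d = 1663·4.77 = 7932.5 kN·m/m
FS = M_R / M_D = 27709.7 / 7932.5 = 3.493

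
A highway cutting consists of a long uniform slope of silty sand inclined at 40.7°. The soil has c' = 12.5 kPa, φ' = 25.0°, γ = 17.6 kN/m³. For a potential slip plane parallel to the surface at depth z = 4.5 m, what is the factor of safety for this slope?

FS = 0.86

For an infinite slope with a slip plane parallel to the surface (no pore pressure): FS = [c' + γz cos²β tanφ'] / [γz sinβ cosβ].
γz = 17.6·4.5 = 79.20 kN/m²
Numerator = 12.5 + 79.20·cos²40.7°·tan25.0° = 12.5 + 79.20·0.5748·0.4663 = 33.727 kPa
Denominator = 79.20·sin40.7°·cos40.7° = 79.20·0.6521·0.7581 = 39.155 kPa
FS = 33.727 / 39.155 = 0.861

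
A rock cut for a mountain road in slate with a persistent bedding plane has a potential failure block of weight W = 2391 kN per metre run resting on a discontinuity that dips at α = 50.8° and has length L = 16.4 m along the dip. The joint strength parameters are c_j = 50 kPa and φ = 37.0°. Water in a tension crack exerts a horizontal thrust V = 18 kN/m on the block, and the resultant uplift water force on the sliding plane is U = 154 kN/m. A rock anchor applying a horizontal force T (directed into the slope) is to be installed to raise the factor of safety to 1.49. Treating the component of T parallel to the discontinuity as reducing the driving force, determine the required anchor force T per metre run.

T = 620 kN/m

Resolving forces along and normal to the sliding plane, with the horizontal anchor force T adding T·sinα to the effective normal force and T·cosα acting up the plane against the driving force:
FS = [c_jL + (W cosα − U − V sinα + T sinα) tanφ] / [W sinα + V cosα − T cosα]
Without the anchor: N' = 1343.2 kN/m, driving T_d = 1864.3 kN/m, resisting R = 50·16.4 + 1343.2·tan37.0° = 1832.2 kN/m, FS = 0.98.
Setting FS = 1.49 and solving for T:
1.49·(1864.3 − T cos50.8°) = 1832.2 + T sin50.8°·tan37.0°
T·(sin50.8°·tan37.0° + 1.49·cos50.8°) = 1.49·1864.3 − 1832.2
T·(0.7749·0.7536 + 1.49·0.6320) = 2777.8 − 1832.2 = 945.6
T·1.5257 = 945.6
T = 619.8 kN/m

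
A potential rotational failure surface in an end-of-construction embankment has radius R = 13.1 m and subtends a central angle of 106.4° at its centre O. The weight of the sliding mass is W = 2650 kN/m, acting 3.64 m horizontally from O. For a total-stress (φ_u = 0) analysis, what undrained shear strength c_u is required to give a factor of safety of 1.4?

FS = c_u·L_a·R / (W·d), so c_u = FS·W·d / (L_a·R).
Arc length L_a = R·θ = 13.1·(106.4°·π/180) = 13.1·1.8570 = 24.33 m
c_u = 1.4·2650·3.64 / (24.33·13.1) = 13504.4 / 318.68 = 42.38 kPa

c_u = 42.4 kPa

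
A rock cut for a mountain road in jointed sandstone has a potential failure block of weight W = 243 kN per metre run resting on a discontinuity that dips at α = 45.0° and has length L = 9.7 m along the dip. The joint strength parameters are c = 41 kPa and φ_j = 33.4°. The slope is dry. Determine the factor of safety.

FS = 2.97

Resolving the block weight along and normal to the plane and applying the Mohr–Coulomb strength on the joint:
N' = W cosα = 243·cos45.0° = 171.8 kN/m
Driving force T = W sinα = 243·sin45.0° = 171.8 kN/m
Resisting force R = c·L + N'·tanφ_j = 41·9.7 + 171.8·tan33.4° = 397.7 + 113.3 = 511.0 kN/m
FS = R / T = 511.0 / 171.8 = 2.974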